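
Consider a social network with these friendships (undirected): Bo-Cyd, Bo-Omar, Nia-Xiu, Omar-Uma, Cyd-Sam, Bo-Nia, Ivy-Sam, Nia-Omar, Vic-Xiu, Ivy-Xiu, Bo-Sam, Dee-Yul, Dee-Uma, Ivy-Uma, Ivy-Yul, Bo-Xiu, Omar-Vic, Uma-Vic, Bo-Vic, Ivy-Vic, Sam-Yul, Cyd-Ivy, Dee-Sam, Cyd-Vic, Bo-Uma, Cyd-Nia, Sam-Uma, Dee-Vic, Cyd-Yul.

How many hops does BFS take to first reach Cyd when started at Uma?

Level 0: Uma
Level 1: Bo, Dee, Ivy, Omar, Sam, Vic
Level 2: Cyd, Nia, Xiu, Yul
Cyd first appears at level 2.

2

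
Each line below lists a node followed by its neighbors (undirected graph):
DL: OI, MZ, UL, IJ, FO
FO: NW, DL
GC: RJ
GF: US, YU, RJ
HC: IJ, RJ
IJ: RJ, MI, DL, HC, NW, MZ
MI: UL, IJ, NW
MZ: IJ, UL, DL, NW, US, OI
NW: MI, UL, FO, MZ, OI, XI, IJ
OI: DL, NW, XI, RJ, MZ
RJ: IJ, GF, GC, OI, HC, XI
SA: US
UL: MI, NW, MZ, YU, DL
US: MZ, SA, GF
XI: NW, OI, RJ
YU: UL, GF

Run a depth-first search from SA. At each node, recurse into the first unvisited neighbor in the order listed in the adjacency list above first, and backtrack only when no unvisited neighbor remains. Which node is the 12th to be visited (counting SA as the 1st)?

Visit SA
SA → US
US → MZ
MZ → IJ
IJ → RJ
RJ → GF
GF → YU
YU → UL
UL → MI
MI → NW
NW → FO
FO → DL
DL → OI
OI → XI
RJ → GC
RJ → HC

Visit order: SA, US, MZ, IJ, RJ, GF, YU, UL, MI, NW, FO, DL, OI, XI, GC, HC

DL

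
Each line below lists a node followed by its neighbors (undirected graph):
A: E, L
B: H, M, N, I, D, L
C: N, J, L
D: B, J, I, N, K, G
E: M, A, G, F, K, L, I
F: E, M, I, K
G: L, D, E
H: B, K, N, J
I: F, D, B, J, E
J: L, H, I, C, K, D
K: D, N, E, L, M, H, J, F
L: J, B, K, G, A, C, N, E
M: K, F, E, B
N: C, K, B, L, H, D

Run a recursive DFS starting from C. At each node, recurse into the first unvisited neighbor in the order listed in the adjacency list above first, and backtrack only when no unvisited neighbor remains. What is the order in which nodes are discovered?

C, N, K, D, B, H, J, L, G, E, M, F, I, A

Visit C
C → N
N → K
K → D
D → B
B → H
H → J
J → L
L → G
G → E
E → M
M → F
F → I
E → A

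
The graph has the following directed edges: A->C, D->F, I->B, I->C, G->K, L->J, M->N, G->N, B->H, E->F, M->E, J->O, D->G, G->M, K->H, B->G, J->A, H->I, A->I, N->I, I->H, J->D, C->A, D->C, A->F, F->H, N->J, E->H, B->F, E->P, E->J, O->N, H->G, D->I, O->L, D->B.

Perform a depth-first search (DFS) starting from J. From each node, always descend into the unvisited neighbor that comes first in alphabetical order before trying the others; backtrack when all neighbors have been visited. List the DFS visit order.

J, A, C, F, H, G, K, M, E, P, N, I, B, D, O, L

Visit J
J → A
A → C
A → F
F → H
H → G
G → K
G → M
M → E
E → P
M → N
N → I
I → B
J → D
J → O
O → L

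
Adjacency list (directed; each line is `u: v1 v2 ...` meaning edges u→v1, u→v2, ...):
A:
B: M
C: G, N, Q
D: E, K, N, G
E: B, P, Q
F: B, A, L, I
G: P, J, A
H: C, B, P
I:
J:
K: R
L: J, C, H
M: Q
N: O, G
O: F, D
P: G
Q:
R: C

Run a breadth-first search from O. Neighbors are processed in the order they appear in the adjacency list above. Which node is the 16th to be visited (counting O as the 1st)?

Visit O; enqueue F, D → queue [F, D]
Visit F; enqueue B, A, L, I → queue [D, B, A, L, I]
Visit D; enqueue E, K, N, G → queue [B, A, L, I, E, K, N, G]
Visit B; enqueue M → queue [A, L, I, E, K, N, G, M]
Visit A → queue [L, I, E, K, N, G, M]
Visit L; enqueue J, C, H → queue [I, E, K, N, G, M, J, C, H]
Visit I → queue [E, K, N, G, M, J, C, H]
Visit E; enqueue P, Q → queue [K, N, G, M, J, C, H, P, Q]
Visit K; enqueue R → queue [N, G, M, J, C, H, P, Q, R]
Visit N → queue [G, M, J, C, H, P, Q, R]
Visit G → queue [M, J, C, H, P, Q, R]
Visit M → queue [J, C, H, P, Q, R]
Visit J → queue [C, H, P, Q, R]
Visit C → queue [H, P, Q, R]
Visit H → queue [P, Q, R]
Visit P → queue [Q, R]
Visit Q → queue [R]
Visit R → queue []

Visit order: O, F, D, B, A, L, I, E, K, N, G, M, J, C, H, P, Q, R

P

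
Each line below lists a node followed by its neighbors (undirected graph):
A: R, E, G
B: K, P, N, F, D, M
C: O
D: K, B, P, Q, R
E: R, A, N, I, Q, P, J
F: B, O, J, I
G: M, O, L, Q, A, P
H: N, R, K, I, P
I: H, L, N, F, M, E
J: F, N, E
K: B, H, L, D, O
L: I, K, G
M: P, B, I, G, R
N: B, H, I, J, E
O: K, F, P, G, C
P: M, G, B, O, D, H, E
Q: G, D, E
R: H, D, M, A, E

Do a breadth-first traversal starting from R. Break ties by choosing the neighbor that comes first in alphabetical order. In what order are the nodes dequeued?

Visit R; enqueue A, D, E, H, M → queue [A, D, E, H, M]
Visit A; enqueue G → queue [D, E, H, M, G]
Visit D; enqueue B, K, P, Q → queue [E, H, M, G, B, K, P, Q]
Visit E; enqueue I, J, N → queue [H, M, G, B, K, P, Q, I, J, N]
Visit H → queue [M, G, B, K, P, Q, I, J, N]
Visit M → queue [G, B, K, P, Q, I, J, N]
Visit G; enqueue L, O → queue [B, K, P, Q, I, J, N, L, O]
Visit B; enqueue F → queue [K, P, Q, I, J, N, L, O, F]
Visit K → queue [P, Q, I, J, N, L, O, F]
Visit P → queue [Q, I, J, N, L, O, F]
Visit Q → queue [I, J, N, L, O, F]
Visit I → queue [J, N, L, O, F]
Visit J → queue [N, L, O, F]
Visit N → queue [L, O, F]
Visit L → queue [O, F]
Visit O; enqueue C → queue [F, C]
Visit F → queue [C]
Visit C → queue []

R, A, D, E, H, M, G, B, K, P, Q, I, J, N, L, O, F, C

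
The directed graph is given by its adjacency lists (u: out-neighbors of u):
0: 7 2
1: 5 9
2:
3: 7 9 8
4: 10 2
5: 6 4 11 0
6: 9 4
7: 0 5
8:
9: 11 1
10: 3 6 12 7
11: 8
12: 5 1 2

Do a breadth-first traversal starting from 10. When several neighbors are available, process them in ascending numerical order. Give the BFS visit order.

10 3 6 7 12 8 9 4 0 5 1 2 11

Visit 10; enqueue 3, 6, 7, 12 → queue [3, 6, 7, 12]
Visit 3; enqueue 8, 9 → queue [6, 7, 12, 8, 9]
Visit 6; enqueue 4 → queue [7, 12, 8, 9, 4]
Visit 7; enqueue 0, 5 → queue [12, 8, 9, 4, 0, 5]
Visit 12; enqueue 1, 2 → queue [8, 9, 4, 0, 5, 1, 2]
Visit 8 → queue [9, 4, 0, 5, 1, 2]
Visit 9; enqueue 11 → queue [4, 0, 5, 1, 2, 11]
Visit 4 → queue [0, 5, 1, 2, 11]
Visit 0 → queue [5, 1, 2, 11]
Visit 5 → queue [1, 2, 11]
Visit 1 → queue [2, 11]
Visit 2 → queue [11]
Visit 11 → queue []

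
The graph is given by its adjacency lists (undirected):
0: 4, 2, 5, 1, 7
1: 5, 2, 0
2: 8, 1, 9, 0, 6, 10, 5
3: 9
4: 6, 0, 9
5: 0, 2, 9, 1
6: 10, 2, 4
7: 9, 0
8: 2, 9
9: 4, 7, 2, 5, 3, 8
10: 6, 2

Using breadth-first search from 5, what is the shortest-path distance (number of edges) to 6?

2

Level 0: 5
Level 1: 0, 1, 2, 9
Level 2: 3, 4, 6, 7, 8, 10
6 first appears at level 2.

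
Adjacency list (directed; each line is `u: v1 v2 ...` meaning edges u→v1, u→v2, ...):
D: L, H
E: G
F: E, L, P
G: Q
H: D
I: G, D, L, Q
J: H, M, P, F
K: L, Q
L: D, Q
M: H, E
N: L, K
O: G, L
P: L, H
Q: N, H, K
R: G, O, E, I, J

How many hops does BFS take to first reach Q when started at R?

2

Level 0: R
Level 1: E, G, I, J, O
Level 2: D, F, H, L, M, P, Q
Level 3: K, N
Q first appears at level 2.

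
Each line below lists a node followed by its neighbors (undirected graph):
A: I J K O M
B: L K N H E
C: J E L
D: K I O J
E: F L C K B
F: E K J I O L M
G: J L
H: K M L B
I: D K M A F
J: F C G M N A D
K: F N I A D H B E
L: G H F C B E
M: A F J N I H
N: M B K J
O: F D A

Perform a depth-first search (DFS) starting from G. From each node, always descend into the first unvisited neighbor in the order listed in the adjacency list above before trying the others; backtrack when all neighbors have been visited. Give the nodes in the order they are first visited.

G, J, F, E, L, H, K, N, M, A, I, D, O, B, C

Visit G
G → J
J → F
F → E
E → L
L → H
H → K
K → N
N → M
M → A
A → I
I → D
D → O
N → B
L → C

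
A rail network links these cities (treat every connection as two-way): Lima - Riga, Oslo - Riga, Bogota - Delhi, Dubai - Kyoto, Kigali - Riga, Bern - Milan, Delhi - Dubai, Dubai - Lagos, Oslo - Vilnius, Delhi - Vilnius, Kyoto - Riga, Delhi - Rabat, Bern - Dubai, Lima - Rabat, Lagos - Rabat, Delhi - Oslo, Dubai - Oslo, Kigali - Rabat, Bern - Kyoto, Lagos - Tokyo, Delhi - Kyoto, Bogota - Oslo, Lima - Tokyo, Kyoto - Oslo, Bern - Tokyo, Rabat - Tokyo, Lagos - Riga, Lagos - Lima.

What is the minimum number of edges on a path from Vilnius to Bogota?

2

Level 0: Vilnius
Level 1: Delhi, Oslo
Level 2: Bogota, Dubai, Kyoto, Rabat, Riga
Level 3: Bern, Kigali, Lagos, Lima, Tokyo
Level 4: Milan
Bogota first appears at level 2.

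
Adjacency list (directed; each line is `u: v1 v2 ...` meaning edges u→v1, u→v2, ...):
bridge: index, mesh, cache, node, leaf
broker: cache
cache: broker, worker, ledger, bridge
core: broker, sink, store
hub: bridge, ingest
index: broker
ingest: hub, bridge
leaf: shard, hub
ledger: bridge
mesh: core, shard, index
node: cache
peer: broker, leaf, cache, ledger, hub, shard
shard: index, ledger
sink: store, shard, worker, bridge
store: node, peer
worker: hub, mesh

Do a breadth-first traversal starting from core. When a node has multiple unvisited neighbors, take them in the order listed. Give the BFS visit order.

Visit core; enqueue broker, sink, store → queue [broker, sink, store]
Visit broker; enqueue cache → queue [sink, store, cache]
Visit sink; enqueue shard, worker, bridge → queue [store, cache, shard, worker, bridge]
Visit store; enqueue node, peer → queue [cache, shard, worker, bridge, node, peer]
Visit cache; enqueue ledger → queue [shard, worker, bridge, node, peer, ledger]
Visit shard; enqueue index → queue [worker, bridge, node, peer, ledger, index]
Visit worker; enqueue hub, mesh → queue [bridge, node, peer, ledger, index, hub, mesh]
Visit bridge; enqueue leaf → queue [node, peer, ledger, index, hub, mesh, leaf]
Visit node → queue [peer, ledger, index, hub, mesh, leaf]
Visit peer → queue [ledger, index, hub, mesh, leaf]
Visit ledger → queue [index, hub, mesh, leaf]
Visit index → queue [hub, mesh, leaf]
Visit hub; enqueue ingest → queue [mesh, leaf, ingest]
Visit mesh → queue [leaf, ingest]
Visit leaf → queue [ingest]
Visit ingest → queue []

core, broker, sink, store, cache, shard, worker, bridge, node, peer, ledger, index, hub, mesh, leaf, ingest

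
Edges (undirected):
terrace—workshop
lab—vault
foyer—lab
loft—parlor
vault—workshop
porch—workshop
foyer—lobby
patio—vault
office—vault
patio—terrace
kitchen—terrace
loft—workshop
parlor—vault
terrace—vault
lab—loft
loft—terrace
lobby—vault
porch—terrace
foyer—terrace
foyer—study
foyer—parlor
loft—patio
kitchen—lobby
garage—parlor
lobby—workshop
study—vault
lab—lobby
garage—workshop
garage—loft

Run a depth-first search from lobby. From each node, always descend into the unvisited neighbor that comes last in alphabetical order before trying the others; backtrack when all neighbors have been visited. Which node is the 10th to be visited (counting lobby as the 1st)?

Visit lobby
lobby → workshop
workshop → vault
vault → terrace
terrace → porch
terrace → patio
patio → loft
loft → parlor
parlor → garage
parlor → foyer
foyer → study
foyer → lab
terrace → kitchen
vault → office

Visit order: lobby, workshop, vault, terrace, porch, patio, loft, parlor, garage, foyer, study, lab, kitchen, office

foyer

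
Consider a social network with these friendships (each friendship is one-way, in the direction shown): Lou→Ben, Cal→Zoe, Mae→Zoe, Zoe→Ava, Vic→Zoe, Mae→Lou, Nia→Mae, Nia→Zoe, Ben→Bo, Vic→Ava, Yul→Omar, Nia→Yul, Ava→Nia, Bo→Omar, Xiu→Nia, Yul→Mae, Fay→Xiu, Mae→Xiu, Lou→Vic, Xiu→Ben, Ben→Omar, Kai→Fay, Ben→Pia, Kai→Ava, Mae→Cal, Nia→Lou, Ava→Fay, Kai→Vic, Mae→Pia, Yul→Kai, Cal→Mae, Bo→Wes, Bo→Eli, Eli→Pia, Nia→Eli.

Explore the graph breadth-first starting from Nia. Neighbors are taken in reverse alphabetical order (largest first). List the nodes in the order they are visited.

Visit Nia; enqueue Zoe, Yul, Mae, Lou, Eli → queue [Zoe, Yul, Mae, Lou, Eli]
Visit Zoe; enqueue Ava → queue [Yul, Mae, Lou, Eli, Ava]
Visit Yul; enqueue Omar, Kai → queue [Mae, Lou, Eli, Ava, Omar, Kai]
Visit Mae; enqueue Xiu, Pia, Cal → queue [Lou, Eli, Ava, Omar, Kai, Xiu, Pia, Cal]
Visit Lou; enqueue Vic, Ben → queue [Eli, Ava, Omar, Kai, Xiu, Pia, Cal, Vic, Ben]
Visit Eli → queue [Ava, Omar, Kai, Xiu, Pia, Cal, Vic, Ben]
Visit Ava; enqueue Fay → queue [Omar, Kai, Xiu, Pia, Cal, Vic, Ben, Fay]
Visit Omar → queue [Kai, Xiu, Pia, Cal, Vic, Ben, Fay]
Visit Kai → queue [Xiu, Pia, Cal, Vic, Ben, Fay]
Visit Xiu → queue [Pia, Cal, Vic, Ben, Fay]
Visit Pia → queue [Cal, Vic, Ben, Fay]
Visit Cal → queue [Vic, Ben, Fay]
Visit Vic → queue [Ben, Fay]
Visit Ben; enqueue Bo → queue [Fay, Bo]
Visit Fay → queue [Bo]
Visit Bo; enqueue Wes → queue [Wes]
Visit Wes → queue []

Nia -> Zoe -> Yul -> Mae -> Lou -> Eli -> Ava -> Omar -> Kai -> Xiu -> Pia -> Cal -> Vic -> Ben -> Fay -> Bo -> Wes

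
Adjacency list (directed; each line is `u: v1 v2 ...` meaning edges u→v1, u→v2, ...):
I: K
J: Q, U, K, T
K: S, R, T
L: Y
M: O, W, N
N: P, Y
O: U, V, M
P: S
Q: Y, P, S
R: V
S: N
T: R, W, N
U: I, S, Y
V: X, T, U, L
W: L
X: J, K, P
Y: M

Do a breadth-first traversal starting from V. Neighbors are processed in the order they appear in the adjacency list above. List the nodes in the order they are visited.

V → X → T → U → L → J → K → P → R → W → N → I → S → Y → Q → M → O

Visit V; enqueue X, T, U, L → queue [X, T, U, L]
Visit X; enqueue J, K, P → queue [T, U, L, J, K, P]
Visit T; enqueue R, W, N → queue [U, L, J, K, P, R, W, N]
Visit U; enqueue I, S, Y → queue [L, J, K, P, R, W, N, I, S, Y]
Visit L → queue [J, K, P, R, W, N, I, S, Y]
Visit J; enqueue Q → queue [K, P, R, W, N, I, S, Y, Q]
Visit K → queue [P, R, W, N, I, S, Y, Q]
Visit P → queue [R, W, N, I, S, Y, Q]
Visit R → queue [W, N, I, S, Y, Q]
Visit W → queue [N, I, S, Y, Q]
Visit N → queue [I, S, Y, Q]
Visit I → queue [S, Y, Q]
Visit S → queue [Y, Q]
Visit Y; enqueue M → queue [Q, M]
Visit Q → queue [M]
Visit M; enqueue O → queue [O]
Visit O → queue []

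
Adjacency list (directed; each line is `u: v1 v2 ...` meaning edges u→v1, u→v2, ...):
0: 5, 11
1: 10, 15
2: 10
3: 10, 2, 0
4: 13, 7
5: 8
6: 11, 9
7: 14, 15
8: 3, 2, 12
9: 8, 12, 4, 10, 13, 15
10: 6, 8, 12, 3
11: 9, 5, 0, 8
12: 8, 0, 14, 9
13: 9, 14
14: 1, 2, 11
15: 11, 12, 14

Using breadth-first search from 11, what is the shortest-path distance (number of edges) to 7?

3

Level 0: 11
Level 1: 0, 5, 8, 9
Level 2: 2, 3, 4, 10, 12, 13, 15
Level 3: 6, 7, 14
Level 4: 1
7 first appears at level 3.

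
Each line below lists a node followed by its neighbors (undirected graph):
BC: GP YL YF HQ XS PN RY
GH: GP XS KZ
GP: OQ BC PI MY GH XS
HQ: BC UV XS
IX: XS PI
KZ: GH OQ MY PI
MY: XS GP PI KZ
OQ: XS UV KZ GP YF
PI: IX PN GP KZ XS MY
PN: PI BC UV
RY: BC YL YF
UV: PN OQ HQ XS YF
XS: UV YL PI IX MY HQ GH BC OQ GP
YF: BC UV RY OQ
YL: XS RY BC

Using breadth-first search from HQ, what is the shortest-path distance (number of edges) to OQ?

2

Level 0: HQ
Level 1: BC, UV, XS
Level 2: GH, GP, IX, MY, OQ, PI, PN, RY, YF, YL
Level 3: KZ
OQ first appears at level 2.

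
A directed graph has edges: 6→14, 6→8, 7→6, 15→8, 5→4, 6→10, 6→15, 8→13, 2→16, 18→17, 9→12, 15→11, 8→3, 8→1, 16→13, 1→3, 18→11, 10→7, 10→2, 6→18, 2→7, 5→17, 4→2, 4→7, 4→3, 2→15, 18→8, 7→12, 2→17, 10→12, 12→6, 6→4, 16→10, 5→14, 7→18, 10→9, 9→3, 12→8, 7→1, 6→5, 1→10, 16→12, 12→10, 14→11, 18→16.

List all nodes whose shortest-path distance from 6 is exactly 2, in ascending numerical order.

Level 0: 6
Level 1: 4, 5, 8, 10, 14, 15, 18
Level 2: 1, 2, 3, 7, 9, 11, 12, 13, 16, 17

1, 2, 3, 7, 9, 11, 12, 13, 16, 17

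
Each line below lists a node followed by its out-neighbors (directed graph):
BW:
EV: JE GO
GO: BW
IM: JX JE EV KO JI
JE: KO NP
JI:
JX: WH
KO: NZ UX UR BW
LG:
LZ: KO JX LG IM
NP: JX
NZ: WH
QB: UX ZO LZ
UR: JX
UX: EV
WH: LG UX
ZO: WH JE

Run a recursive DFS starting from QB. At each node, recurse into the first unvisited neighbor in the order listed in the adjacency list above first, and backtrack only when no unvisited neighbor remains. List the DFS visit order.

QB, UX, EV, JE, KO, NZ, WH, LG, UR, JX, BW, NP, GO, ZO, LZ, IM, JI

Visit QB
QB → UX
UX → EV
EV → JE
JE → KO
KO → NZ
NZ → WH
WH → LG
KO → UR
UR → JX
KO → BW
JE → NP
EV → GO
QB → ZO
QB → LZ
LZ → IM
IM → JI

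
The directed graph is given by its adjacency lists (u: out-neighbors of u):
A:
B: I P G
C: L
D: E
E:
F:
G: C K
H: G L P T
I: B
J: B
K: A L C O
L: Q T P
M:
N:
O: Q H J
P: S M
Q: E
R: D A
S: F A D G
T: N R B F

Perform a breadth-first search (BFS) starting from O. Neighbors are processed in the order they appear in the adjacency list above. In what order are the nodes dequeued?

O, Q, H, J, E, G, L, P, T, B, C, K, S, M, N, R, F, I, A, D

Visit O; enqueue Q, H, J → queue [Q, H, J]
Visit Q; enqueue E → queue [H, J, E]
Visit H; enqueue G, L, P, T → queue [J, E, G, L, P, T]
Visit J; enqueue B → queue [E, G, L, P, T, B]
Visit E → queue [G, L, P, T, B]
Visit G; enqueue C, K → queue [L, P, T, B, C, K]
Visit L → queue [P, T, B, C, K]
Visit P; enqueue S, M → queue [T, B, C, K, S, M]
Visit T; enqueue N, R, F → queue [B, C, K, S, M, N, R, F]
Visit B; enqueue I → queue [C, K, S, M, N, R, F, I]
Visit C → queue [K, S, M, N, R, F, I]
Visit K; enqueue A → queue [S, M, N, R, F, I, A]
Visit S; enqueue D → queue [M, N, R, F, I, A, D]
Visit M → queue [N, R, F, I, A, D]
Visit N → queue [R, F, I, A, D]
Visit R → queue [F, I, A, D]
Visit F → queue [I, A, D]
Visit I → queue [A, D]
Visit A → queue [D]
Visit D → queue []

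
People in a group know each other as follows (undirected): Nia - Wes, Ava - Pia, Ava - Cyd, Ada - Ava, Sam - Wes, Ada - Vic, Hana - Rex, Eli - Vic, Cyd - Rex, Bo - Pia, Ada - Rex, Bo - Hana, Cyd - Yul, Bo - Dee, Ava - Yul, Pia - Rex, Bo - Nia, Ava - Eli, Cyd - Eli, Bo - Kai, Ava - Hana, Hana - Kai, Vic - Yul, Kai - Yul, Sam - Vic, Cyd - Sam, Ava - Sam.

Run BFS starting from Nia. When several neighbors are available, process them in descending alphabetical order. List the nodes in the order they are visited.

Nia -> Wes -> Bo -> Sam -> Pia -> Kai -> Hana -> Dee -> Vic -> Cyd -> Ava -> Rex -> Yul -> Eli -> Ada

Visit Nia; enqueue Wes, Bo → queue [Wes, Bo]
Visit Wes; enqueue Sam → queue [Bo, Sam]
Visit Bo; enqueue Pia, Kai, Hana, Dee → queue [Sam, Pia, Kai, Hana, Dee]
Visit Sam; enqueue Vic, Cyd, Ava → queue [Pia, Kai, Hana, Dee, Vic, Cyd, Ava]
Visit Pia; enqueue Rex → queue [Kai, Hana, Dee, Vic, Cyd, Ava, Rex]
Visit Kai; enqueue Yul → queue [Hana, Dee, Vic, Cyd, Ava, Rex, Yul]
Visit Hana → queue [Dee, Vic, Cyd, Ava, Rex, Yul]
Visit Dee → queue [Vic, Cyd, Ava, Rex, Yul]
Visit Vic; enqueue Eli, Ada → queue [Cyd, Ava, Rex, Yul, Eli, Ada]
Visit Cyd → queue [Ava, Rex, Yul, Eli, Ada]
Visit Ava → queue [Rex, Yul, Eli, Ada]
Visit Rex → queue [Yul, Eli, Ada]
Visit Yul → queue [Eli, Ada]
Visit Eli → queue [Ada]
Visit Ada → queue []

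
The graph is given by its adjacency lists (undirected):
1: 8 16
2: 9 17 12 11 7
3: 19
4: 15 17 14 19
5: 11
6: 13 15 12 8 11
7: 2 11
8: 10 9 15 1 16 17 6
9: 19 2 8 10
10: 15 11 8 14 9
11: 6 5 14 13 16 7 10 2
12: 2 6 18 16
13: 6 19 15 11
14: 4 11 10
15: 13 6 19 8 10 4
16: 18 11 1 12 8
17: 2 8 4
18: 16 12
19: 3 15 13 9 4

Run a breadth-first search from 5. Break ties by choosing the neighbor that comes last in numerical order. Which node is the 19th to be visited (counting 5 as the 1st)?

3

Visit 5; enqueue 11 → queue [11]
Visit 11; enqueue 16, 14, 13, 10, 7, 6, 2 → queue [16, 14, 13, 10, 7, 6, 2]
Visit 16; enqueue 18, 12, 8, 1 → queue [14, 13, 10, 7, 6, 2, 18, 12, 8, 1]
Visit 14; enqueue 4 → queue [13, 10, 7, 6, 2, 18, 12, 8, 1, 4]
Visit 13; enqueue 19, 15 → queue [10, 7, 6, 2, 18, 12, 8, 1, 4, 19, 15]
Visit 10; enqueue 9 → queue [7, 6, 2, 18, 12, 8, 1, 4, 19, 15, 9]
Visit 7 → queue [6, 2, 18, 12, 8, 1, 4, 19, 15, 9]
Visit 6 → queue [2, 18, 12, 8, 1, 4, 19, 15, 9]
Visit 2; enqueue 17 → queue [18, 12, 8, 1, 4, 19, 15, 9, 17]
Visit 18 → queue [12, 8, 1, 4, 19, 15, 9, 17]
Visit 12 → queue [8, 1, 4, 19, 15, 9, 17]
Visit 8 → queue [1, 4, 19, 15, 9, 17]
Visit 1 → queue [4, 19, 15, 9, 17]
Visit 4 → queue [19, 15, 9, 17]
Visit 19; enqueue 3 → queue [15, 9, 17, 3]
Visit 15 → queue [9, 17, 3]
Visit 9 → queue [17, 3]
Visit 17 → queue [3]
Visit 3 → queue []

Visit order: 5, 11, 16, 14, 13, 10, 7, 6, 2, 18, 12, 8, 1, 4, 19, 15, 9, 17, 3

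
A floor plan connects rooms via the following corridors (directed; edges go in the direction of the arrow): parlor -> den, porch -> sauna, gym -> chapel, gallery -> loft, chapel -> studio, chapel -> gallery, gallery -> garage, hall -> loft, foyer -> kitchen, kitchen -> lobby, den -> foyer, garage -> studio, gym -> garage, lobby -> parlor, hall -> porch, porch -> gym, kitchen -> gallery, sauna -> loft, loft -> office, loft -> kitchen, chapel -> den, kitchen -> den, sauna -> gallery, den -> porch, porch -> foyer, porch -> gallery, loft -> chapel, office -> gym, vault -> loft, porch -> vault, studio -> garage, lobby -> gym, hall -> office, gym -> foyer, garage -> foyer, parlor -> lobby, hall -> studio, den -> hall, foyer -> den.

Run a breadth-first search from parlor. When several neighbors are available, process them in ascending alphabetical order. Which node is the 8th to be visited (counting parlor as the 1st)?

Visit parlor; enqueue den, lobby → queue [den, lobby]
Visit den; enqueue foyer, hall, porch → queue [lobby, foyer, hall, porch]
Visit lobby; enqueue gym → queue [foyer, hall, porch, gym]
Visit foyer; enqueue kitchen → queue [hall, porch, gym, kitchen]
Visit hall; enqueue loft, office, studio → queue [porch, gym, kitchen, loft, office, studio]
Visit porch; enqueue gallery, sauna, vault → queue [gym, kitchen, loft, office, studio, gallery, sauna, vault]
Visit gym; enqueue chapel, garage → queue [kitchen, loft, office, studio, gallery, sauna, vault, chapel, garage]
Visit kitchen → queue [loft, office, studio, gallery, sauna, vault, chapel, garage]
Visit loft → queue [office, studio, gallery, sauna, vault, chapel, garage]
Visit office → queue [studio, gallery, sauna, vault, chapel, garage]
Visit studio → queue [gallery, sauna, vault, chapel, garage]
Visit gallery → queue [sauna, vault, chapel, garage]
Visit sauna → queue [vault, chapel, garage]
Visit vault → queue [chapel, garage]
Visit chapel → queue [garage]
Visit garage → queue []

Visit order: parlor, den, lobby, foyer, hall, porch, gym, kitchen, loft, office, studio, gallery, sauna, vault, chapel, garage

kitchen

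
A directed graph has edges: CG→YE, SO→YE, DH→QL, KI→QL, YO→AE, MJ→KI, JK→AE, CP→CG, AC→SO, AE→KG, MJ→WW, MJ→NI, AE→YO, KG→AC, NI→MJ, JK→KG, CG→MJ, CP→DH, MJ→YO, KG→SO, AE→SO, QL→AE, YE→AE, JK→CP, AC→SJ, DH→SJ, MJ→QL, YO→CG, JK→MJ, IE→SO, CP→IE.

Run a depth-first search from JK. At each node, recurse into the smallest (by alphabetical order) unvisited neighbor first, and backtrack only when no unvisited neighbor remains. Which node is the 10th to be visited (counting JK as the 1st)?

Visit JK
JK → AE
AE → KG
KG → AC
AC → SJ
AC → SO
SO → YE
AE → YO
YO → CG
CG → MJ
MJ → KI
KI → QL
MJ → NI
MJ → WW
JK → CP
CP → DH
CP → IE

Visit order: JK, AE, KG, AC, SJ, SO, YE, YO, CG, MJ, KI, QL, NI, WW, CP, DH, IE

MJ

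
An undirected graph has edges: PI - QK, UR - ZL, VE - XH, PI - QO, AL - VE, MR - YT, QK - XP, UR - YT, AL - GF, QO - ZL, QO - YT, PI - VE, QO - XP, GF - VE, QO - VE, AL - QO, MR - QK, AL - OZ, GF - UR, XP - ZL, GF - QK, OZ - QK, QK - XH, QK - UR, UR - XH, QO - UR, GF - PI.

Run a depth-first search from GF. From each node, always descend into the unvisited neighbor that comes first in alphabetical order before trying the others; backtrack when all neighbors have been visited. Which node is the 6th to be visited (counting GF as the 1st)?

YT

Visit GF
GF → AL
AL → OZ
OZ → QK
QK → MR
MR → YT
YT → QO
QO → PI
PI → VE
VE → XH
XH → UR
UR → ZL
ZL → XP

Visit order: GF, AL, OZ, QK, MR, YT, QO, PI, VE, XH, UR, ZL, XP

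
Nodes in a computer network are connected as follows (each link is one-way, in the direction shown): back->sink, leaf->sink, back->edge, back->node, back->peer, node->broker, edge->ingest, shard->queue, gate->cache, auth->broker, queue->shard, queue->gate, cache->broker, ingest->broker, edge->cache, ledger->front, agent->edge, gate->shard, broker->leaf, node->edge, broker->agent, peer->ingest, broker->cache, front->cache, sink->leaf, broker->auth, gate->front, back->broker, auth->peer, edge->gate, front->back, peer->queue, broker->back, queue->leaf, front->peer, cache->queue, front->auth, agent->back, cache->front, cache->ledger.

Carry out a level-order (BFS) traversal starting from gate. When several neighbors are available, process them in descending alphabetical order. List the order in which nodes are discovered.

gate -> shard -> front -> cache -> queue -> peer -> back -> auth -> ledger -> broker -> leaf -> ingest -> sink -> node -> edge -> agent

Visit gate; enqueue shard, front, cache → queue [shard, front, cache]
Visit shard; enqueue queue → queue [front, cache, queue]
Visit front; enqueue peer, back, auth → queue [cache, queue, peer, back, auth]
Visit cache; enqueue ledger, broker → queue [queue, peer, back, auth, ledger, broker]
Visit queue; enqueue leaf → queue [peer, back, auth, ledger, broker, leaf]
Visit peer; enqueue ingest → queue [back, auth, ledger, broker, leaf, ingest]
Visit back; enqueue sink, node, edge → queue [auth, ledger, broker, leaf, ingest, sink, node, edge]
Visit auth → queue [ledger, broker, leaf, ingest, sink, node, edge]
Visit ledger → queue [broker, leaf, ingest, sink, node, edge]
Visit broker; enqueue agent → queue [leaf, ingest, sink, node, edge, agent]
Visit leaf → queue [ingest, sink, node, edge, agent]
Visit ingest → queue [sink, node, edge, agent]
Visit sink → queue [node, edge, agent]
Visit node → queue [edge, agent]
Visit edge → queue [agent]
Visit agent → queue []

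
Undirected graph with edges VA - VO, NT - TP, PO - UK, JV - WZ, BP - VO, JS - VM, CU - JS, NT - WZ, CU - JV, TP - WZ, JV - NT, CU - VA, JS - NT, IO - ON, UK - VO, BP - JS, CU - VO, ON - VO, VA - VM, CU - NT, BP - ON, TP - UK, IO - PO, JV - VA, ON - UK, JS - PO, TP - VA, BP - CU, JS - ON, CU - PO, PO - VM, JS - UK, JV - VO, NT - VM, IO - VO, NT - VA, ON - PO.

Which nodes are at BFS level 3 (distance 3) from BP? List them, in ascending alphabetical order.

Level 0: BP
Level 1: CU, JS, ON, VO
Level 2: IO, JV, NT, PO, UK, VA, VM
Level 3: TP, WZ

TP, WZ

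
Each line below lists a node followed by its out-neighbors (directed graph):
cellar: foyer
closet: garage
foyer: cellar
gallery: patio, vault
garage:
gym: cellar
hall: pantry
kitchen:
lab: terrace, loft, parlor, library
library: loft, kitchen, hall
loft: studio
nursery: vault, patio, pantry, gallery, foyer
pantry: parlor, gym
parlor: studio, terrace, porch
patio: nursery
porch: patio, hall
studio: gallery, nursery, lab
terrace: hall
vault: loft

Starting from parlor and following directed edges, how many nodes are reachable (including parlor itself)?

BFS from parlor visits: parlor, studio, terrace, porch, gallery, nursery, lab, hall, patio, vault, pantry, foyer, loft, library, gym, cellar, kitchen
Reachable nodes: 17 of 19 total.

17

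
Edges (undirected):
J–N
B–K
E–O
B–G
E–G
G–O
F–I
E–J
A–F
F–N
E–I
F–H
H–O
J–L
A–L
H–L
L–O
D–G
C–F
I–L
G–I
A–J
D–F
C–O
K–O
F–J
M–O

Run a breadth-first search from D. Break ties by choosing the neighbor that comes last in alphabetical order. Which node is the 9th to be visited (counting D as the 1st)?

J

Visit D; enqueue G, F → queue [G, F]
Visit G; enqueue O, I, E, B → queue [F, O, I, E, B]
Visit F; enqueue N, J, H, C, A → queue [O, I, E, B, N, J, H, C, A]
Visit O; enqueue M, L, K → queue [I, E, B, N, J, H, C, A, M, L, K]
Visit I → queue [E, B, N, J, H, C, A, M, L, K]
Visit E → queue [B, N, J, H, C, A, M, L, K]
Visit B → queue [N, J, H, C, A, M, L, K]
Visit N → queue [J, H, C, A, M, L, K]
Visit J → queue [H, C, A, M, L, K]
Visit H → queue [C, A, M, L, K]
Visit C → queue [A, M, L, K]
Visit A → queue [M, L, K]
Visit M → queue [L, K]
Visit L → queue [K]
Visit K → queue []

Visit order: D, G, F, O, I, E, B, N, J, H, C, A, M, L, K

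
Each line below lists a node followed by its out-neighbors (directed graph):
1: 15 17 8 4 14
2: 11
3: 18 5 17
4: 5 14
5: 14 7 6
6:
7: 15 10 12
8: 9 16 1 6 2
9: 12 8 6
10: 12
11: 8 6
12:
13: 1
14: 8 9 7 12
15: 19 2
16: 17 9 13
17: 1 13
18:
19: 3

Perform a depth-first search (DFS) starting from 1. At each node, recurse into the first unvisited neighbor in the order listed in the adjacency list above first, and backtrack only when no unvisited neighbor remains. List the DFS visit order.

Visit 1
1 → 15
15 → 19
19 → 3
3 → 18
3 → 5
5 → 14
14 → 8
8 → 9
9 → 12
9 → 6
8 → 16
16 → 17
17 → 13
8 → 2
2 → 11
14 → 7
7 → 10
1 → 4

1 → 15 → 19 → 3 → 18 → 5 → 14 → 8 → 9 → 12 → 6 → 16 → 17 → 13 → 2 → 11 → 7 → 10 → 4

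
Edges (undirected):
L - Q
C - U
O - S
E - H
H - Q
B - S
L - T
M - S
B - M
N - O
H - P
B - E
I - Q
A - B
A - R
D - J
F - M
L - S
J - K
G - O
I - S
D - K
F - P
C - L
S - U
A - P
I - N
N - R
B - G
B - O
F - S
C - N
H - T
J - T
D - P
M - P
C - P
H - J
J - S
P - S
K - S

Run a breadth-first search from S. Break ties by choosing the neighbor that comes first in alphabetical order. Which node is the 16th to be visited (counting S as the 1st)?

Visit S; enqueue B, F, I, J, K, L, M, O, P, U → queue [B, F, I, J, K, L, M, O, P, U]
Visit B; enqueue A, E, G → queue [F, I, J, K, L, M, O, P, U, A, E, G]
Visit F → queue [I, J, K, L, M, O, P, U, A, E, G]
Visit I; enqueue N, Q → queue [J, K, L, M, O, P, U, A, E, G, N, Q]
Visit J; enqueue D, H, T → queue [K, L, M, O, P, U, A, E, G, N, Q, D, H, T]
Visit K → queue [L, M, O, P, U, A, E, G, N, Q, D, H, T]
Visit L; enqueue C → queue [M, O, P, U, A, E, G, N, Q, D, H, T, C]
Visit M → queue [O, P, U, A, E, G, N, Q, D, H, T, C]
Visit O → queue [P, U, A, E, G, N, Q, D, H, T, C]
Visit P → queue [U, A, E, G, N, Q, D, H, T, C]
Visit U → queue [A, E, G, N, Q, D, H, T, C]
Visit A; enqueue R → queue [E, G, N, Q, D, H, T, C, R]
Visit E → queue [G, N, Q, D, H, T, C, R]
Visit G → queue [N, Q, D, H, T, C, R]
Visit N → queue [Q, D, H, T, C, R]
Visit Q → queue [D, H, T, C, R]
Visit D → queue [H, T, C, R]
Visit H → queue [T, C, R]
Visit T → queue [C, R]
Visit C → queue [R]
Visit R → queue []

Visit order: S, B, F, I, J, K, L, M, O, P, U, A, E, G, N, Q, D, H, T, C, R

Q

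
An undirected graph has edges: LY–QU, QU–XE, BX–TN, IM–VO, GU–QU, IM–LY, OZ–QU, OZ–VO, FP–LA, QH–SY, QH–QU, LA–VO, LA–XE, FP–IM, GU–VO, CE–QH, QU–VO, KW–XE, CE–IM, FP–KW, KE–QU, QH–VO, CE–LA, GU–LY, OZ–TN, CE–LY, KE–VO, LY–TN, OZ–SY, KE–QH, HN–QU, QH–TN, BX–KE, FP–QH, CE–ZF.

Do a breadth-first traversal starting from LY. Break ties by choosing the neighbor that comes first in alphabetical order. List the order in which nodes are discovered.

LY → CE → GU → IM → QU → TN → LA → QH → ZF → VO → FP → HN → KE → OZ → XE → BX → SY → KW

Visit LY; enqueue CE, GU, IM, QU, TN → queue [CE, GU, IM, QU, TN]
Visit CE; enqueue LA, QH, ZF → queue [GU, IM, QU, TN, LA, QH, ZF]
Visit GU; enqueue VO → queue [IM, QU, TN, LA, QH, ZF, VO]
Visit IM; enqueue FP → queue [QU, TN, LA, QH, ZF, VO, FP]
Visit QU; enqueue HN, KE, OZ, XE → queue [TN, LA, QH, ZF, VO, FP, HN, KE, OZ, XE]
Visit TN; enqueue BX → queue [LA, QH, ZF, VO, FP, HN, KE, OZ, XE, BX]
Visit LA → queue [QH, ZF, VO, FP, HN, KE, OZ, XE, BX]
Visit QH; enqueue SY → queue [ZF, VO, FP, HN, KE, OZ, XE, BX, SY]
Visit ZF → queue [VO, FP, HN, KE, OZ, XE, BX, SY]
Visit VO → queue [FP, HN, KE, OZ, XE, BX, SY]
Visit FP; enqueue KW → queue [HN, KE, OZ, XE, BX, SY, KW]
Visit HN → queue [KE, OZ, XE, BX, SY, KW]
Visit KE → queue [OZ, XE, BX, SY, KW]
Visit OZ → queue [XE, BX, SY, KW]
Visit XE → queue [BX, SY, KW]
Visit BX → queue [SY, KW]
Visit SY → queue [KW]
Visit KW → queue []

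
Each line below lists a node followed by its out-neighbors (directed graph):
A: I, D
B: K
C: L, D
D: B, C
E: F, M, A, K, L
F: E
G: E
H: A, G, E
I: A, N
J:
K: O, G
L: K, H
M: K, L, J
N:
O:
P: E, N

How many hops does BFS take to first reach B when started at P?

Level 0: P
Level 1: E, N
Level 2: A, F, K, L, M
Level 3: D, G, H, I, J, O
Level 4: B, C
B first appears at level 4.

4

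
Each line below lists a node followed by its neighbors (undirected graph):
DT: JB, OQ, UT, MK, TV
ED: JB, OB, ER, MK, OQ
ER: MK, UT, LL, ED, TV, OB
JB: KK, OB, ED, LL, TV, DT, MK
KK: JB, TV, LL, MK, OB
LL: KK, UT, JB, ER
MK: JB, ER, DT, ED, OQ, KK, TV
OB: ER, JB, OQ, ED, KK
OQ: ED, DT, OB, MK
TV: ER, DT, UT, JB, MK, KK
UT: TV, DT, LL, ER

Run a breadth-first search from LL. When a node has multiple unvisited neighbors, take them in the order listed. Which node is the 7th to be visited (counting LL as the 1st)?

MK

Visit LL; enqueue KK, UT, JB, ER → queue [KK, UT, JB, ER]
Visit KK; enqueue TV, MK, OB → queue [UT, JB, ER, TV, MK, OB]
Visit UT; enqueue DT → queue [JB, ER, TV, MK, OB, DT]
Visit JB; enqueue ED → queue [ER, TV, MK, OB, DT, ED]
Visit ER → queue [TV, MK, OB, DT, ED]
Visit TV → queue [MK, OB, DT, ED]
Visit MK; enqueue OQ → queue [OB, DT, ED, OQ]
Visit OB → queue [DT, ED, OQ]
Visit DT → queue [ED, OQ]
Visit ED → queue [OQ]
Visit OQ → queue []

Visit order: LL, KK, UT, JB, ER, TV, MK, OB, DT, ED, OQ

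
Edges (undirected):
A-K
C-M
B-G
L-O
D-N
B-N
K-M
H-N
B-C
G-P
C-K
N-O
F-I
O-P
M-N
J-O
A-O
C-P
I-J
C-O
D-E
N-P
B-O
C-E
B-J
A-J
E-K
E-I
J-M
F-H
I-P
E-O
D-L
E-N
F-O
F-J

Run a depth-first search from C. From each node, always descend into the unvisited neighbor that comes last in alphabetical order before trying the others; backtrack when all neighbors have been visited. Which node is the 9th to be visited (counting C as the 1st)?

J

Visit C
C → P
P → O
O → N
N → M
M → K
K → E
E → I
I → J
J → F
F → H
J → B
B → G
J → A
E → D
D → L

Visit order: C, P, O, N, M, K, E, I, J, F, H, B, G, A, D, L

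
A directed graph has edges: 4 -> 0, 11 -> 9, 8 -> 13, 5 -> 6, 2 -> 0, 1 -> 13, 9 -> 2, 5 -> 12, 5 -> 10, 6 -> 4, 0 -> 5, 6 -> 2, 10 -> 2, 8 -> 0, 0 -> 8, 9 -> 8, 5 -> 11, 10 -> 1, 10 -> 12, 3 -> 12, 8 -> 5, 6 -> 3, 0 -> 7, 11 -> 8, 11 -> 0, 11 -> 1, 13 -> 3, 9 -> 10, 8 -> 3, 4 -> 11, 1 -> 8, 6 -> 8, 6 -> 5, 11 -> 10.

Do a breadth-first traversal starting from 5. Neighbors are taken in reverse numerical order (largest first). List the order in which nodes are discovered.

Visit 5; enqueue 12, 11, 10, 6 → queue [12, 11, 10, 6]
Visit 12 → queue [11, 10, 6]
Visit 11; enqueue 9, 8, 1, 0 → queue [10, 6, 9, 8, 1, 0]
Visit 10; enqueue 2 → queue [6, 9, 8, 1, 0, 2]
Visit 6; enqueue 4, 3 → queue [9, 8, 1, 0, 2, 4, 3]
Visit 9 → queue [8, 1, 0, 2, 4, 3]
Visit 8; enqueue 13 → queue [1, 0, 2, 4, 3, 13]
Visit 1 → queue [0, 2, 4, 3, 13]
Visit 0; enqueue 7 → queue [2, 4, 3, 13, 7]
Visit 2 → queue [4, 3, 13, 7]
Visit 4 → queue [3, 13, 7]
Visit 3 → queue [13, 7]
Visit 13 → queue [7]
Visit 7 → queue []

5, 12, 11, 10, 6, 9, 8, 1, 0, 2, 4, 3, 13, 7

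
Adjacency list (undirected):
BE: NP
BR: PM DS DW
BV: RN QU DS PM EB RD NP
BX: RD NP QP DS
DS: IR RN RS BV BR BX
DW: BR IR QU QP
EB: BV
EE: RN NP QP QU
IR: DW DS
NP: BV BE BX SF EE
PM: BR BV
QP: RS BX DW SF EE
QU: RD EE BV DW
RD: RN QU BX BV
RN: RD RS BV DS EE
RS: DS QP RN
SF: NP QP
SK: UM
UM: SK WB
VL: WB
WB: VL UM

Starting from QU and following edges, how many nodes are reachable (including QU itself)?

BFS from QU visits: QU, RD, EE, DW, BV, RN, BX, QP, NP, IR, BR, PM, EB, DS, RS, SF, BE
Reachable nodes: 17 of 21 total.

17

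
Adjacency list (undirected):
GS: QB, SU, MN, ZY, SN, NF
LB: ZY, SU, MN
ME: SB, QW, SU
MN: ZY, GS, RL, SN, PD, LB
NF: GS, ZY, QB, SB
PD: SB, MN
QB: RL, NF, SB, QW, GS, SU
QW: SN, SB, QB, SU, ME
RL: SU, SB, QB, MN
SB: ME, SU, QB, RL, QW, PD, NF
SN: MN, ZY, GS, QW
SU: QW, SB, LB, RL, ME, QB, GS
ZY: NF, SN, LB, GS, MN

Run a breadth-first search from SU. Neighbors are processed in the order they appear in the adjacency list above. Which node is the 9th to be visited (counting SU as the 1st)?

SN

Visit SU; enqueue QW, SB, LB, RL, ME, QB, GS → queue [QW, SB, LB, RL, ME, QB, GS]
Visit QW; enqueue SN → queue [SB, LB, RL, ME, QB, GS, SN]
Visit SB; enqueue PD, NF → queue [LB, RL, ME, QB, GS, SN, PD, NF]
Visit LB; enqueue ZY, MN → queue [RL, ME, QB, GS, SN, PD, NF, ZY, MN]
Visit RL → queue [ME, QB, GS, SN, PD, NF, ZY, MN]
Visit ME → queue [QB, GS, SN, PD, NF, ZY, MN]
Visit QB → queue [GS, SN, PD, NF, ZY, MN]
Visit GS → queue [SN, PD, NF, ZY, MN]
Visit SN → queue [PD, NF, ZY, MN]
Visit PD → queue [NF, ZY, MN]
Visit NF → queue [ZY, MN]
Visit ZY → queue [MN]
Visit MN → queue []

Visit order: SU, QW, SB, LB, RL, ME, QB, GS, SN, PD, NF, ZY, MN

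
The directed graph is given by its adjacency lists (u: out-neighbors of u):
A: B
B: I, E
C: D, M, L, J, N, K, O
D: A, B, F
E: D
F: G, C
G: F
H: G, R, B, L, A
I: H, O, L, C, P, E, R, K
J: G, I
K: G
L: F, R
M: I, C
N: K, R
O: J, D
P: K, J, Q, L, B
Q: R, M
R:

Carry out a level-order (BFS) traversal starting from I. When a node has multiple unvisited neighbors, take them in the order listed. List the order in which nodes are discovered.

I H O L C P E R K G B A J D F M N Q

Visit I; enqueue H, O, L, C, P, E, R, K → queue [H, O, L, C, P, E, R, K]
Visit H; enqueue G, B, A → queue [O, L, C, P, E, R, K, G, B, A]
Visit O; enqueue J, D → queue [L, C, P, E, R, K, G, B, A, J, D]
Visit L; enqueue F → queue [C, P, E, R, K, G, B, A, J, D, F]
Visit C; enqueue M, N → queue [P, E, R, K, G, B, A, J, D, F, M, N]
Visit P; enqueue Q → queue [E, R, K, G, B, A, J, D, F, M, N, Q]
Visit E → queue [R, K, G, B, A, J, D, F, M, N, Q]
Visit R → queue [K, G, B, A, J, D, F, M, N, Q]
Visit K → queue [G, B, A, J, D, F, M, N, Q]
Visit G → queue [B, A, J, D, F, M, N, Q]
Visit B → queue [A, J, D, F, M, N, Q]
Visit A → queue [J, D, F, M, N, Q]
Visit J → queue [D, F, M, N, Q]
Visit D → queue [F, M, N, Q]
Visit F → queue [M, N, Q]
Visit M → queue [N, Q]
Visit N → queue [Q]
Visit Q → queue []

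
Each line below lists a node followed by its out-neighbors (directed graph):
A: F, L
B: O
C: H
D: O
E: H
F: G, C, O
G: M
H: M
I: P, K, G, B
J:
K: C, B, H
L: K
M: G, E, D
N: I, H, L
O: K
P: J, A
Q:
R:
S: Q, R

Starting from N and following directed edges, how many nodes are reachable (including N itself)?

BFS from N visits: N, I, H, L, P, K, G, B, M, J, A, C, O, E, D, F
Reachable nodes: 16 of 19 total.

16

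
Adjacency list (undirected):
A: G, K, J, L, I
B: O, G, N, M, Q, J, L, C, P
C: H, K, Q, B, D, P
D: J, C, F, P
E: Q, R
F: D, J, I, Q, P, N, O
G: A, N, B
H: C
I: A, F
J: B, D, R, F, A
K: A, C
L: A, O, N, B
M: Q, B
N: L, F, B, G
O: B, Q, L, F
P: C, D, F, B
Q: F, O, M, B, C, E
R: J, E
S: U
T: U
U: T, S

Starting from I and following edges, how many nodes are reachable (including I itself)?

18

BFS from I visits: I, F, A, Q, P, O, N, J, D, L, K, G, M, E, C, B, R, H
Reachable nodes: 18 of 21 total.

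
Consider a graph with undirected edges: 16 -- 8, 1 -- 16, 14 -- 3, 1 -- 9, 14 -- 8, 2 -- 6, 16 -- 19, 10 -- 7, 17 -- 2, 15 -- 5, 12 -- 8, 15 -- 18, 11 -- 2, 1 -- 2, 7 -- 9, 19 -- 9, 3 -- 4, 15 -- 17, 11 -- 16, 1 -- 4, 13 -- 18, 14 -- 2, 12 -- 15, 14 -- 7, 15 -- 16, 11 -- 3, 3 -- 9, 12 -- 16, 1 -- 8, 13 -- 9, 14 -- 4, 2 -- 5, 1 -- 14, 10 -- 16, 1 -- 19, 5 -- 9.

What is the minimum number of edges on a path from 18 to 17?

Level 0: 18
Level 1: 13, 15
Level 2: 5, 9, 12, 16, 17
Level 3: 1, 2, 3, 7, 8, 10, 11, 19
Level 4: 4, 6, 14
17 first appears at level 2.

2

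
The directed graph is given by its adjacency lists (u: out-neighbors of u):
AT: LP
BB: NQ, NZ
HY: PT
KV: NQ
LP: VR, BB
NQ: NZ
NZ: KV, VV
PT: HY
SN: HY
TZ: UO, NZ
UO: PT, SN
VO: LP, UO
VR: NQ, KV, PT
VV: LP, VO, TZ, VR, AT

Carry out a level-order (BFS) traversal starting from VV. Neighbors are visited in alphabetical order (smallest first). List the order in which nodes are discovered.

VV, AT, LP, TZ, VO, VR, BB, NZ, UO, KV, NQ, PT, SN, HY

Visit VV; enqueue AT, LP, TZ, VO, VR → queue [AT, LP, TZ, VO, VR]
Visit AT → queue [LP, TZ, VO, VR]
Visit LP; enqueue BB → queue [TZ, VO, VR, BB]
Visit TZ; enqueue NZ, UO → queue [VO, VR, BB, NZ, UO]
Visit VO → queue [VR, BB, NZ, UO]
Visit VR; enqueue KV, NQ, PT → queue [BB, NZ, UO, KV, NQ, PT]
Visit BB → queue [NZ, UO, KV, NQ, PT]
Visit NZ → queue [UO, KV, NQ, PT]
Visit UO; enqueue SN → queue [KV, NQ, PT, SN]
Visit KV → queue [NQ, PT, SN]
Visit NQ → queue [PT, SN]
Visit PT; enqueue HY → queue [SN, HY]
Visit SN → queue [HY]
Visit HY → queue []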